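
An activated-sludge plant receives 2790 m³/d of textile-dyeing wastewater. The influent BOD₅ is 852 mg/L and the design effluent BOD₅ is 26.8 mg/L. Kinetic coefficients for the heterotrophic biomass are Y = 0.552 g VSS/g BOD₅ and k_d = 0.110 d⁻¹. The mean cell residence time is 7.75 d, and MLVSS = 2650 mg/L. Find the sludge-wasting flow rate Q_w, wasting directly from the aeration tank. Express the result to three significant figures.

Steady-state biomass mass balance: V·X·(1 + k_d·θ_c) = Y·Q·(S₀ − S)·θ_c, so V = 0.552 × 2790 × (852 − 26.8) × 7.75 / [2650 × (1 + 0.110 × 7.75)] = 9.85×10^6 / 4909 = 2006 m³.
For wasting at MLVSS concentration, Q_w = V/θ_c = 2006/7.75 = 258.9 m³/d.

Q_w ≈ 259 m³/d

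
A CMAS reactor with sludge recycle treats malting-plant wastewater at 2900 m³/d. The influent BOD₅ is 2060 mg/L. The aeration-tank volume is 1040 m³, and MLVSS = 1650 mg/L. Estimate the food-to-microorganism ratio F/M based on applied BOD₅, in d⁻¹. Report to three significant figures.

F/M = applied load / biomass = Q·S₀/(V·X) = 2900 × 2060 / (1040 × 1650) = 3.481 d⁻¹.

F/M ≈ 3.48 d⁻¹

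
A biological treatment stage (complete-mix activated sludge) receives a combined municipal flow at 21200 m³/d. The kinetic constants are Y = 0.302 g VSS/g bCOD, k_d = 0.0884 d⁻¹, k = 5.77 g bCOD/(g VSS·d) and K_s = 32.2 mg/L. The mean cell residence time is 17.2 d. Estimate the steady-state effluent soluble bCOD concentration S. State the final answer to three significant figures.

S ≈ 2.96 mg/L

Effluent substrate depends only on kinetics and SRT: S = K_s(1 + k_d θ_c) / [θ_c(Yk − k_d) − 1] = 32.2 × (1 + 0.0884 × 17.2) / [17.2 × (0.302 × 5.77 − 0.0884) − 1] = 81.16 / 27.45 = 2.956 mg/L.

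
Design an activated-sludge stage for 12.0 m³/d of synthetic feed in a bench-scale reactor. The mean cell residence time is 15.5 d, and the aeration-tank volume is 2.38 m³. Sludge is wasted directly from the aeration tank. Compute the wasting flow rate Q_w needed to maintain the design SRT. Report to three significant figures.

Q_w ≈ 0.154 m³/d

With mixed-liquor wasting, θ_c = V/Q_w, so Q_w = V/θ_c = 2.380/15.5 = 0.1535 m³/d.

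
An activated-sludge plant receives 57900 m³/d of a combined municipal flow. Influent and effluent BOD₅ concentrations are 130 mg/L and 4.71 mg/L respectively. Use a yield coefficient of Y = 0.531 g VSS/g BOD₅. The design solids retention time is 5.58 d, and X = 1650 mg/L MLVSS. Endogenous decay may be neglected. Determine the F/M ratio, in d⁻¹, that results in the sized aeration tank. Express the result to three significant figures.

V·X = Y·Q·ΔS·θ_c gives V = 0.531 × 57900 × (130 − 4.71) × 5.58 / 1650 = 13027 m³.
F/M = applied load / biomass = Q·S₀/(V·X) = 57900 × 130 / (13027 × 1650) = 0.3502 d⁻¹.

F/M ≈ 0.350 d⁻¹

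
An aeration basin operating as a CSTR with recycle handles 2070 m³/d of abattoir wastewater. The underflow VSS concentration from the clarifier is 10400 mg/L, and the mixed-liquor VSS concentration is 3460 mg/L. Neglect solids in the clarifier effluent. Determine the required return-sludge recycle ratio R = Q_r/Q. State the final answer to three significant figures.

R ≈ 0.499

R = Q_r/Q = X/(X_r − X) = 3460 / (10400 − 3460) = 0.4986.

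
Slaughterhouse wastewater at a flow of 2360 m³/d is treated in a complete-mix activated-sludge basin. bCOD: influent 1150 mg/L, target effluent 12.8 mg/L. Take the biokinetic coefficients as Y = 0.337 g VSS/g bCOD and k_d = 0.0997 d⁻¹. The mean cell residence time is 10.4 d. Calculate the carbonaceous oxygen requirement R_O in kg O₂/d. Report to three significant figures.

Correct the yield for decay: Y_obs = Y/(1 + k_d θ_c) = 0.337 / (1 + 0.0997 × 10.4) = 0.337 / 2.037 = 0.1654.
Mass of bCOD removed per day: Q(S₀ − S) = 2360 × 1137 g/m³ = 2684 kg/d.
Biomass synthesised: P_X = Y_obs × 2684 = 444.0 kg VSS/d.
R_O = Q·ΔS − 1.42 P_X = 2684 − 630.5 = 2053 kg O₂/d.

R_O ≈ 2050 kg O₂/d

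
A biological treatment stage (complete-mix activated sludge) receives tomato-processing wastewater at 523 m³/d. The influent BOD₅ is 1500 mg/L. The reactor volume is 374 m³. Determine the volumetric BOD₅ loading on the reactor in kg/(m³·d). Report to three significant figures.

L_v ≈ 2.10 kg BOD₅/(m³·d)

Volumetric loading L_v = Q·S₀ / V = 523 × 1500 g/m³ / 374.0 m³ = 2098 g/(m³·d) = 2.098 kg BOD₅/(m³·d).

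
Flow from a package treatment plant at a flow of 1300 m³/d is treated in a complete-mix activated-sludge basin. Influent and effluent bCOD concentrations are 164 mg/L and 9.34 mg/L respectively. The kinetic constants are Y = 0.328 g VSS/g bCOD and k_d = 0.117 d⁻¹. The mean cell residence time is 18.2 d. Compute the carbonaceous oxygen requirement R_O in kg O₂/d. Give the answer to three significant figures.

Correct the yield for decay: Y_obs = Y/(1 + k_d θ_c) = 0.328 / (1 + 0.117 × 18.2) = 0.328 / 3.129 = 0.1048.
ΔS = 164 − 9.34 = 154.7 mg/L, so the substrate removal rate is 1300 × 154.7/1000 = 201.1 kg bCOD/d.
P_X = Y_obs·Q·(S₀ − S) = 0.1048 × 201.1 = 21.07 kg VSS/d.
R_O = Q·ΔS − 1.42 P_X = 201.1 − 29.92 = 171.1 kg O₂/d.

R_O ≈ 171 kg O₂/d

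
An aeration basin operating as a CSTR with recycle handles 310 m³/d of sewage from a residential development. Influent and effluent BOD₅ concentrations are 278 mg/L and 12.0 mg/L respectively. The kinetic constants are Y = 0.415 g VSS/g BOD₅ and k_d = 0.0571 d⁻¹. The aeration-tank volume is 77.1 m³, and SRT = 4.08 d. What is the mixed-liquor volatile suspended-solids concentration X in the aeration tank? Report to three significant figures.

X = Y·Q·ΔS·θ_c / [V·(1 + k_d θ_c)] = 0.415 × 310 × (278 − 12.0) × 4.08 / [77.1 × (1 + 0.0571 × 4.08)] = 1469 mg/L.

X ≈ 1470 mg/L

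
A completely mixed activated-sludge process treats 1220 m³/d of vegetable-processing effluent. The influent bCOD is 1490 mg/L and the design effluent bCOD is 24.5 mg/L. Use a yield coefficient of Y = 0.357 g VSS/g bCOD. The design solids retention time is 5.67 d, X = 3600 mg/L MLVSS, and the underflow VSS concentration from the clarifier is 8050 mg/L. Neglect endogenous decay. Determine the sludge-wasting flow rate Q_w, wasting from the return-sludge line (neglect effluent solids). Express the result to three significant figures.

V·X = Y·Q·ΔS·θ_c gives V = 0.357 × 1220 × (1490 − 24.5) × 5.67 / 3600 = 1005 m³.
θ_c = V·X/(Q_w·X_r) when wasting from the recycle, so Q_w = V·X/(θ_c·X_r) = 1005 × 3600 / (5.67 × 8050) = 79.29 m³/d.

Q_w ≈ 79.3 m³/d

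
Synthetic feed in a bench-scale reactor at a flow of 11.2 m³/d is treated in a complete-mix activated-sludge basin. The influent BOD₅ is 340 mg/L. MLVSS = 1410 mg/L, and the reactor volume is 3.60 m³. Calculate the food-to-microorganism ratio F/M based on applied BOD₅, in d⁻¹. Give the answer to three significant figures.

Food-to-microorganism ratio F/M = Q S₀ / (V X) = 11.2 × 340 / (3.600 × 1410) = 0.7502 d⁻¹.

F/M ≈ 0.750 d⁻¹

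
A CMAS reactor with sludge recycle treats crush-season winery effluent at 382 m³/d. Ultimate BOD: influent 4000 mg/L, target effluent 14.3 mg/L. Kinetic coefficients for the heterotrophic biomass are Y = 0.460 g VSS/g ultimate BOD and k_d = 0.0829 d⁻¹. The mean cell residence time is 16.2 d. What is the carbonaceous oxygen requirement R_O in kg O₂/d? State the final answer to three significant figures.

R_O ≈ 1100 kg O₂/d

Observed yield with endogenous decay: Y_obs = Y / (1 + k_d·θ_c) = 0.460 / (1 + 0.0829 × 16.2) = 0.460 / 2.343 = 0.1963 g VSS/g ultimate BOD.
Mass of ultimate BOD removed per day: Q(S₀ − S) = 382 × 3986 g/m³ = 1523 kg/d.
Biomass synthesised: P_X = Y_obs × 1523 = 298.9 kg VSS/d.
R_O = Q·ΔS − 1.42 P_X = 1523 − 424.5 = 1098 kg O₂/d.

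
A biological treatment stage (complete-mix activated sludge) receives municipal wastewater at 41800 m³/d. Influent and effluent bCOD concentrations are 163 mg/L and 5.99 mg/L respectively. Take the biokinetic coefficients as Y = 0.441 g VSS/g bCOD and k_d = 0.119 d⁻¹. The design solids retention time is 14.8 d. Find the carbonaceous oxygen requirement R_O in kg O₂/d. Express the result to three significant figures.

Correct the yield for decay: Y_obs = Y/(1 + k_d θ_c) = 0.441 / (1 + 0.119 × 14.8) = 0.441 / 2.761 = 0.1597.
Q·(S₀ − S) = 41800 × (163 − 5.99) × 10⁻³ = 6563 kg/d removed.
P_X = Y_obs·Q·(S₀ − S) = 0.1597 × 6563 = 1048 kg VSS/d.
R_O = Q·(S₀ − S) − 1.42·P_X = 6563 − 1.42 × 1048 = 5075 kg O₂/d.

R_O ≈ 5070 kg O₂/d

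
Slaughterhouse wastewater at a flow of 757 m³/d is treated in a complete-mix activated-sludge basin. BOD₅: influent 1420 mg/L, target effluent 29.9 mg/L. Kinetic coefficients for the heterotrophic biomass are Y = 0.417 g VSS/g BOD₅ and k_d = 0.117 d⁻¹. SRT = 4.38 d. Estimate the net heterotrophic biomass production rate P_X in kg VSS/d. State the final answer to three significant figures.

P_X ≈ 290 kg VSS/d

The observed yield is Y_obs = Y/(1 + k_d·θ_c) = 0.417 / (1 + 0.117 × 4.38) = 0.417 / 1.512 = 0.2757 g VSS per g BOD₅ removed.
Q·(S₀ − S) = 757 × (1420 − 29.9) × 10⁻³ = 1052 kg/d removed.
So the net sludge growth is P_X = 0.2757 × 1052 = 290.1 kg VSS/d.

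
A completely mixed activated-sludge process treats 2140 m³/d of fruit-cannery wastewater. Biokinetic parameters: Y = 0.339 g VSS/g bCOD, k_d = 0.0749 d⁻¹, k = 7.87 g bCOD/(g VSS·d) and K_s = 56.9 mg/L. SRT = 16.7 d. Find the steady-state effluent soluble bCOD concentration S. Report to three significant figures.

From the Monod/SRT balance for a CMAS, S = K_s·(1+k_d θ_c)/[θ_c·(Y k − k_d) − 1] = 56.9 × (1 + 0.0749 × 16.7) / [16.7 × (0.339 × 7.87 − 0.0749) − 1] = 128.1 / 42.30 = 3.027 mg/L.

S ≈ 3.03 mg/L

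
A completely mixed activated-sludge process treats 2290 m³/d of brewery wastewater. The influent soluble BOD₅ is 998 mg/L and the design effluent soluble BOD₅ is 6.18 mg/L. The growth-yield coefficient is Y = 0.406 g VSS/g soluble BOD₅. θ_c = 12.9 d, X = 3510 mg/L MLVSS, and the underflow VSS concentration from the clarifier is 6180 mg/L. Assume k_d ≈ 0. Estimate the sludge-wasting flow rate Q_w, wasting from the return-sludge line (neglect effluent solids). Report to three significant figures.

Q_w ≈ 149 m³/d

V·X = Y·Q·ΔS·θ_c gives V = 0.406 × 2290 × (998 − 6.18) × 12.9 / 3510 = 3389 m³.
θ_c = V·X/(Q_w·X_r) when wasting from the recycle, so Q_w = V·X/(θ_c·X_r) = 3389 × 3510 / (12.9 × 6180) = 149.2 m³/d.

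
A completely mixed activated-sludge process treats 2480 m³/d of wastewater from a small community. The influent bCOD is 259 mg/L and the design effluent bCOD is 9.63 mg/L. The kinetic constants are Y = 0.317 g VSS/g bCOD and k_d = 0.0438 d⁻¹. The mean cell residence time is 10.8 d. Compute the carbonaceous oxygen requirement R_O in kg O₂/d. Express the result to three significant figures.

Observed yield with endogenous decay: Y_obs = Y / (1 + k_d·θ_c) = 0.317 / (1 + 0.0438 × 10.8) = 0.317 / 1.473 = 0.2152 g VSS/g bCOD.
Substrate removed = Q·(S₀ − S) = 2480 m³/d × (259 − 9.63) g/m³ = 6.18×10^5 g/d = 618.4 kg/d.
Biomass synthesised: P_X = Y_obs × 618.4 = 133.1 kg VSS/d.
R_O = Q·ΔS − 1.42 P_X = 618.4 − 189.0 = 429.5 kg O₂/d.

R_O ≈ 429 kg O₂/d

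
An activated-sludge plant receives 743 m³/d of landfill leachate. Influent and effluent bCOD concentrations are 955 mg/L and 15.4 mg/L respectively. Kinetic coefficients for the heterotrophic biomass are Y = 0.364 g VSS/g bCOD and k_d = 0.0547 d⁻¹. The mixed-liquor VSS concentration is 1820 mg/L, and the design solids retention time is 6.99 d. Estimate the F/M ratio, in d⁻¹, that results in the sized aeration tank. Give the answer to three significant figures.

F/M ≈ 0.552 d⁻¹

Rearranging the biomass balance for a CMAS with decay, V = Y·Q·ΔS·θ_c / [X·(1+k_d θ_c)] = 0.364 × 743 × (955 − 15.4) × 6.99 / [1820 × (1 + 0.0547 × 6.99)] = 1.78×10^6 / 2516 = 706.0 m³.
Food-to-microorganism ratio F/M = Q S₀ / (V X) = 743 × 955 / (706.0 × 1820) = 0.5522 d⁻¹.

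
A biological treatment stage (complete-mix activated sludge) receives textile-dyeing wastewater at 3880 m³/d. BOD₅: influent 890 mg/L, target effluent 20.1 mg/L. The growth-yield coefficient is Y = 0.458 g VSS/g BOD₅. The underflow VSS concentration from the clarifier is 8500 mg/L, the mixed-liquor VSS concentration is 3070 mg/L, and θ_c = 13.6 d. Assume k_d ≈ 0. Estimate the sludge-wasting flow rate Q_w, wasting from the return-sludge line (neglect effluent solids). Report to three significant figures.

Biomass mass balance (decay neglected): V·X = Y·Q·(S₀ − S)·θ_c, so V = 0.458 × 3880 × (890 − 20.1) × 13.6 / 3070 = 6848 m³.
θ_c = V·X/(Q_w·X_r) when wasting from the recycle, so Q_w = V·X/(θ_c·X_r) = 6848 × 3070 / (13.6 × 8500) = 181.9 m³/d.

Q_w ≈ 182 m³/d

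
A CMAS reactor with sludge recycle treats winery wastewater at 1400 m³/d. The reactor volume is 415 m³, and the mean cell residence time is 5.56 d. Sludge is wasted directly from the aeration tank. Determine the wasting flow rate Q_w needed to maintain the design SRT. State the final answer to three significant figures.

With mixed-liquor wasting, θ_c = V/Q_w, so Q_w = V/θ_c = 415.0/5.56 = 74.64 m³/d.

Q_w ≈ 74.6 m³/d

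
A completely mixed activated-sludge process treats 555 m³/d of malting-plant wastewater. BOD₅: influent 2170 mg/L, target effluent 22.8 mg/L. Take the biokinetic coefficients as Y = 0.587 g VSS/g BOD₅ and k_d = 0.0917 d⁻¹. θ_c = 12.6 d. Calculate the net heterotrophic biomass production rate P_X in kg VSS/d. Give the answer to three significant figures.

The observed yield is Y_obs = Y/(1 + k_d·θ_c) = 0.587 / (1 + 0.0917 × 12.6) = 0.587 / 2.155 = 0.2723 g VSS per g BOD₅ removed.
ΔS = 2170 − 22.8 = 2147 mg/L, so the substrate removal rate is 555 × 2147/1000 = 1192 kg BOD₅/d.
Net biomass production P_X = Y_obs × Q·(S₀ − S) = 0.2723 × 1192 = 324.5 kg VSS/d.

P_X ≈ 325 kg VSS/d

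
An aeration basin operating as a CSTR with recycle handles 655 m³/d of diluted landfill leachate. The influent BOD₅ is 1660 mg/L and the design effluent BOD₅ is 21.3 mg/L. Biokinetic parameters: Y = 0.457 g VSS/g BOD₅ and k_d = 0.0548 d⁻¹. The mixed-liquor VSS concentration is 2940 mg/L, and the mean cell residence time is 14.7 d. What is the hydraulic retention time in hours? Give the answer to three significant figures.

Steady-state biomass mass balance: V·X·(1 + k_d·θ_c) = Y·Q·(S₀ − S)·θ_c, so V = 0.457 × 655 × (1660 − 21.3) × 14.7 / [2940 × (1 + 0.0548 × 14.7)] = 7.21×10^6 / 5308 = 1358 m³.
Hydraulic retention time τ = V/Q = 1358 / 655 = 2.074 d = 49.77 h.

τ ≈ 49.8 h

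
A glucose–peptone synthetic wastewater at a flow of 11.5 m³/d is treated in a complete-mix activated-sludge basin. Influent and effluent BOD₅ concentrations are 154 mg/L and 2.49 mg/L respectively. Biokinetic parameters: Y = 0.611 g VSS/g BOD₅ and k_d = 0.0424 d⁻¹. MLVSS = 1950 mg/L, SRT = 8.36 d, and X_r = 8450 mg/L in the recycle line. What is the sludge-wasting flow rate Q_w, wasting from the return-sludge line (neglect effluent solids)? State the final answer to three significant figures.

Q_w ≈ 0.0930 m³/d

Rearranging the biomass balance for a CMAS with decay, V = Y·Q·ΔS·θ_c / [X·(1+k_d θ_c)] = 0.611 × 11.5 × (154 − 2.49) × 8.36 / [1950 × (1 + 0.0424 × 8.36)] = 8.9×10^3 / 2641 = 3.370 m³.
θ_c = V·X/(Q_w·X_r) when wasting from the recycle, so Q_w = V·X/(θ_c·X_r) = 3.370 × 1950 / (8.36 × 8450) = 0.09302 m³/d.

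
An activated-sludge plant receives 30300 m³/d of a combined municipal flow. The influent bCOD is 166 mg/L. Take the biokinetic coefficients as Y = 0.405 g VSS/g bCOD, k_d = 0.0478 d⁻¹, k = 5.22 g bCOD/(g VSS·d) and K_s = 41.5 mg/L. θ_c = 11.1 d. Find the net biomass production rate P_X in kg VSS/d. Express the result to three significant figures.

From the Monod/SRT balance for a CMAS, S = K_s·(1+k_d θ_c)/[θ_c·(Y k − k_d) − 1] = 41.5 × (1 + 0.0478 × 11.1) / [11.1 × (0.405 × 5.22 − 0.0478) − 1] = 63.52 / 21.94 = 2.896 mg/L.
Observed yield with endogenous decay: Y_obs = Y / (1 + k_d·θ_c) = 0.405 / (1 + 0.0478 × 11.1) = 0.405 / 1.531 = 0.2646 g VSS/g bCOD.
Mass of bCOD removed per day: Q(S₀ − S) = 30300 × 163.1 g/m³ = 4942 kg/d.
P_X = Y_obs · Q(S₀ − S) = 0.2646 × 4942 = 1308 kg VSS/d.

P_X ≈ 1310 kg VSS/d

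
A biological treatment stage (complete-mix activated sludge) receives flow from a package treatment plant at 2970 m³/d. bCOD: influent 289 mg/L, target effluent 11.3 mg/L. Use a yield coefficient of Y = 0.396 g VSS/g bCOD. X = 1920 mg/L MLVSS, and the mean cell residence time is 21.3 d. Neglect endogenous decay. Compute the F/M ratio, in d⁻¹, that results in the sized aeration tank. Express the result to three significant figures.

Biomass mass balance (decay neglected): V·X = Y·Q·(S₀ − S)·θ_c, so V = 0.396 × 2970 × (289 − 11.3) × 21.3 / 1920 = 3623 m³.
F/M = Q·S₀ / (V·X) = 2970 × 289 / (3623 × 1920) = 0.1234 g bCOD·(g VSS·d)⁻¹.

F/M ≈ 0.123 d⁻¹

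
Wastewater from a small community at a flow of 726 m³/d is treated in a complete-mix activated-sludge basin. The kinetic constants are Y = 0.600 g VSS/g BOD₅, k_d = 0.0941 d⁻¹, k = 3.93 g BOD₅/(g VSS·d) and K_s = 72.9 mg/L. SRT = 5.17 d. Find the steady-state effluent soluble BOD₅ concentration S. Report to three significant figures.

From the Monod/SRT balance for a CMAS, S = K_s·(1+k_d θ_c)/[θ_c·(Y k − k_d) − 1] = 72.9 × (1 + 0.0941 × 5.17) / [5.17 × (0.600 × 3.93 − 0.0941) − 1] = 108.4 / 10.70 = 10.12 mg/L.

S ≈ 10.1 mg/L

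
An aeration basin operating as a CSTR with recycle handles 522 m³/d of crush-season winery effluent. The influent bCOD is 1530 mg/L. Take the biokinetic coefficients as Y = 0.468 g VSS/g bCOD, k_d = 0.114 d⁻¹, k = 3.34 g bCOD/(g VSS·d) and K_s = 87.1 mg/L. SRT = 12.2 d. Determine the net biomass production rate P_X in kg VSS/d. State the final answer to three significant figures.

For a completely mixed reactor with recycle the Lawrence–McCarty relation gives S = K_s·(1 + k_d·θ_c) / [θ_c·(Y·k − k_d) − 1] = 87.1 × (1 + 0.114 × 12.2) / [12.2 × (0.468 × 3.34 − 0.114) − 1] = 208.2 / 16.68 = 12.48 mg/L.
Observed yield with endogenous decay: Y_obs = Y / (1 + k_d·θ_c) = 0.468 / (1 + 0.114 × 12.2) = 0.468 / 2.391 = 0.1958 g VSS/g bCOD.
Q·(S₀ − S) = 522 × (1530 − 12.5) × 10⁻³ = 792.1 kg/d removed.
Biomass produced: P_X = Y_obs·Q·ΔS = 0.1958 × 792.1 ≈ 155.1 kg VSS/d.

P_X ≈ 155 kg VSS/d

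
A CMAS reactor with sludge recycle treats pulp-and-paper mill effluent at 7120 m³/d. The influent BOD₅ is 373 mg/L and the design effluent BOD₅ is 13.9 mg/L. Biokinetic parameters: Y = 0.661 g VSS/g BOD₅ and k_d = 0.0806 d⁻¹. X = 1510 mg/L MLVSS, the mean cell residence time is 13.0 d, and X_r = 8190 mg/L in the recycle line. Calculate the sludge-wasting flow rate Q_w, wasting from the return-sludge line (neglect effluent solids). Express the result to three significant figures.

From the SRT design equation V = Y Q (S₀−S) θ_c / [X (1 + k_d θ_c)] = 0.661 × 7120 × (373 − 13.9) × 13.0 / [1510 × (1 + 0.0806 × 13.0)] = 2.2×10^7 / 3092 = 7105 m³.
θ_c = V·X/(Q_w·X_r) when wasting from the recycle, so Q_w = V·X/(θ_c·X_r) = 7105 × 1510 / (13.0 × 8190) = 100.8 m³/d.

Q_w ≈ 101 m³/d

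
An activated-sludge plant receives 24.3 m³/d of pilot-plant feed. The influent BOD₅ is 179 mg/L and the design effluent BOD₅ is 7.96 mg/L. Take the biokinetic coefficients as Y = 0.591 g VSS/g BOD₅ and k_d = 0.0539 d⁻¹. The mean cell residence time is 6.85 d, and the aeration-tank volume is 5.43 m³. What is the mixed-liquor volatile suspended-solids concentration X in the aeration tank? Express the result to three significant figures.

From V·X·(1 + k_d·θ_c) = Y·Q·(S₀ − S)·θ_c: X = 0.591 × 24.3 × (179 − 7.96) × 6.85 / [5.43 × (1 + 0.0539 × 6.85)] = 2263 mg/L.

X ≈ 2260 mg/L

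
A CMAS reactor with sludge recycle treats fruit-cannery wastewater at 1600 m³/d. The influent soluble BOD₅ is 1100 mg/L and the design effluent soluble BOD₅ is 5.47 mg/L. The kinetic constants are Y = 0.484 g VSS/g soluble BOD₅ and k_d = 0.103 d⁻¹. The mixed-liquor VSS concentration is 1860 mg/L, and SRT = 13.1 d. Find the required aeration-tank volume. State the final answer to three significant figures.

Steady-state biomass mass balance: V·X·(1 + k_d·θ_c) = Y·Q·(S₀ − S)·θ_c, so V = 0.484 × 1600 × (1100 − 5.47) × 13.1 / [1860 × (1 + 0.103 × 13.1)] = 1.11×10^7 / 4370 = 2541 m³.

V ≈ 2540 m³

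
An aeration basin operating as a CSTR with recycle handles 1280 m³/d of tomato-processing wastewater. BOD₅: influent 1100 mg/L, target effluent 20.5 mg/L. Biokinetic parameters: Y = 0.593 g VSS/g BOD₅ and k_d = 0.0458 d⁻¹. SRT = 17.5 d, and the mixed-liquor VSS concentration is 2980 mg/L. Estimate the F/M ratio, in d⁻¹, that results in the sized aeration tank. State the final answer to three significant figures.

Rearranging the biomass balance for a CMAS with decay, V = Y·Q·ΔS·θ_c / [X·(1+k_d θ_c)] = 0.593 × 1280 × (1100 − 20.5) × 17.5 / [2980 × (1 + 0.0458 × 17.5)] = 1.43×10^7 / 5368 = 2671 m³.
Food-to-microorganism ratio F/M = Q S₀ / (V X) = 1280 × 1100 / (2671 × 2980) = 0.1769 d⁻¹.

F/M ≈ 0.177 d⁻¹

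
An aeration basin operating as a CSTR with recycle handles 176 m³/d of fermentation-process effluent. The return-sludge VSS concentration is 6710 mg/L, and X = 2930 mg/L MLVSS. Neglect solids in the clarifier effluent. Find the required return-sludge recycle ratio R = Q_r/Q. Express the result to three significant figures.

R = Q_r/Q = X/(X_r − X) = 2930 / (6710 − 2930) = 0.7751.

R ≈ 0.775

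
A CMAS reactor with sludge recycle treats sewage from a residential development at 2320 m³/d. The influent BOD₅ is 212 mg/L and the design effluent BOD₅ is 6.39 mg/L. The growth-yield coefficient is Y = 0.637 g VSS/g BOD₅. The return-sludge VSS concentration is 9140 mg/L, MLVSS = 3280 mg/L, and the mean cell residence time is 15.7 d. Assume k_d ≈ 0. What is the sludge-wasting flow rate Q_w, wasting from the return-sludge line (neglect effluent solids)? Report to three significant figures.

Biomass mass balance (decay neglected): V·X = Y·Q·(S₀ − S)·θ_c, so V = 0.637 × 2320 × (212 − 6.39) × 15.7 / 3280 = 1454 m³.
Wasting from the return line (neglecting effluent solids): Q_w = V·X / (θ_c·X_r) = 1454 × 3280 / (15.7 × 9140) = 33.24 m³/d.

Q_w ≈ 33.2 m³/d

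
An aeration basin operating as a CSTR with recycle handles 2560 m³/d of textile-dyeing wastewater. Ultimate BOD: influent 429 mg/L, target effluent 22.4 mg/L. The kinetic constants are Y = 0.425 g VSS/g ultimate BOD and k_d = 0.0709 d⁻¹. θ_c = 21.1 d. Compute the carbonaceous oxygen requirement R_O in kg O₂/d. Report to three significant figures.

Observed yield with endogenous decay: Y_obs = Y / (1 + k_d·θ_c) = 0.425 / (1 + 0.0709 × 21.1) = 0.425 / 2.496 = 0.1703 g VSS/g ultimate BOD.
ΔS = 429 − 22.4 = 406.6 mg/L, so the substrate removal rate is 2560 × 406.6/1000 = 1041 kg ultimate BOD/d.
P_X = Y_obs·Q·(S₀ − S) = 0.1703 × 1041 = 177.2 kg VSS/d.
R_O = Q·ΔS − 1.42 P_X = 1041 − 251.7 = 789.2 kg O₂/d.

R_O ≈ 789 kg O₂/d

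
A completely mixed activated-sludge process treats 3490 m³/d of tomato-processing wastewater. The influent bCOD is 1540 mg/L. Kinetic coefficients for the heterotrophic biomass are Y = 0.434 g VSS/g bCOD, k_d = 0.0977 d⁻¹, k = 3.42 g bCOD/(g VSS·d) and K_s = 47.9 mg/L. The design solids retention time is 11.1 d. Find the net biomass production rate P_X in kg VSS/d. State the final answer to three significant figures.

From the Monod/SRT balance for a CMAS, S = K_s·(1+k_d θ_c)/[θ_c·(Y k − k_d) − 1] = 47.9 × (1 + 0.0977 × 11.1) / [11.1 × (0.434 × 3.42 − 0.0977) − 1] = 99.85 / 14.39 = 6.938 mg/L.
Y_obs = Y / (1 + k_d θ_c) = 0.434 / (1 + 0.0977 × 11.1) = 0.434 / 2.084 = 0.2082.
Mass of bCOD removed per day: Q(S₀ − S) = 3490 × 1533 g/m³ = 5350 kg/d.
P_X = Y_obs · Q(S₀ − S) = 0.2082 × 5350 = 1114 kg VSS/d.

P_X ≈ 1110 kg VSS/d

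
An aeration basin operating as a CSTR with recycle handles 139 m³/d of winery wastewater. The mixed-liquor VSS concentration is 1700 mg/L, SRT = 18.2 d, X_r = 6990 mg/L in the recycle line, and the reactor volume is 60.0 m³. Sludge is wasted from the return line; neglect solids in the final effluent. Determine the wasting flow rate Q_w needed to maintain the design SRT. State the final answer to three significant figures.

θ_c = V·X/(Q_w·X_r) when wasting from the recycle, so Q_w = V·X/(θ_c·X_r) = 60.00 × 1700 / (18.2 × 6990) = 0.8018 m³/d.

Q_w ≈ 0.802 m³/d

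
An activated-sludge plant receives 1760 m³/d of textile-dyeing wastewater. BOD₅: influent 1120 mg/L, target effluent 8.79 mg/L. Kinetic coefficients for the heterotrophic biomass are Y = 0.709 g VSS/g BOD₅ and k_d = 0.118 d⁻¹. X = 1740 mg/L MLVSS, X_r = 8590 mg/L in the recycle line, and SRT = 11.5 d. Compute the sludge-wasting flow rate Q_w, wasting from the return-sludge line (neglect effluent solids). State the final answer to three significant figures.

Q_w ≈ 68.5 m³/d

Steady-state biomass mass balance: V·X·(1 + k_d·θ_c) = Y·Q·(S₀ − S)·θ_c, so V = 0.709 × 1760 × (1120 − 8.79) × 11.5 / [1740 × (1 + 0.118 × 11.5)] = 1.59×10^7 / 4101 = 3888 m³.
θ_c = V·X/(Q_w·X_r) when wasting from the recycle, so Q_w = V·X/(θ_c·X_r) = 3888 × 1740 / (11.5 × 8590) = 68.49 m³/d.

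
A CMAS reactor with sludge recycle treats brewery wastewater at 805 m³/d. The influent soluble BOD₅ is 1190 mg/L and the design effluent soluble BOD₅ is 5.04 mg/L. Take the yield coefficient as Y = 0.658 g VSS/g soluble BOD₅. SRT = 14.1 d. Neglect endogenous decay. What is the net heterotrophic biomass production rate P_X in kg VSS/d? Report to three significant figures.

With endogenous decay neglected, the observed yield equals the true yield: Y_obs = Y = 0.658 g VSS/g soluble BOD₅.
Substrate removed = Q·(S₀ − S) = 805 m³/d × (1190 − 5.04) g/m³ = 9.54×10^5 g/d = 953.9 kg/d.
Net biomass production P_X = Y_obs × Q·(S₀ − S) = 0.6580 × 953.9 = 627.7 kg VSS/d.

P_X ≈ 628 kg VSS/d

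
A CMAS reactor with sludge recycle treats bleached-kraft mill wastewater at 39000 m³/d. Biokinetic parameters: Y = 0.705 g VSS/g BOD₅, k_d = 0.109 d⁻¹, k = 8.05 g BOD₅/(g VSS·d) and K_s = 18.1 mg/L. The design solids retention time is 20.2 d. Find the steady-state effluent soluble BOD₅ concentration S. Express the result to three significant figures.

S ≈ 0.520 mg/L

Effluent substrate depends only on kinetics and SRT: S = K_s(1 + k_d θ_c) / [θ_c(Yk − k_d) − 1] = 18.1 × (1 + 0.109 × 20.2) / [20.2 × (0.705 × 8.05 − 0.109) − 1] = 57.95 / 111.4 = 0.5200 mg/L.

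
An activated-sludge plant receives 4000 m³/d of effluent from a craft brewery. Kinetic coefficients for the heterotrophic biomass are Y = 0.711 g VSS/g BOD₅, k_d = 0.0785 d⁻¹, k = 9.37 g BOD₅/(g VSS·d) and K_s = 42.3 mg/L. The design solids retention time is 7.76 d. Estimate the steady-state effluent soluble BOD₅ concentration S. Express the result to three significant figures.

S ≈ 1.36 mg/L

From the Monod/SRT balance for a CMAS, S = K_s·(1+k_d θ_c)/[θ_c·(Y k − k_d) − 1] = 42.3 × (1 + 0.0785 × 7.76) / [7.76 × (0.711 × 9.37 − 0.0785) − 1] = 68.07 / 50.09 = 1.359 mg/L.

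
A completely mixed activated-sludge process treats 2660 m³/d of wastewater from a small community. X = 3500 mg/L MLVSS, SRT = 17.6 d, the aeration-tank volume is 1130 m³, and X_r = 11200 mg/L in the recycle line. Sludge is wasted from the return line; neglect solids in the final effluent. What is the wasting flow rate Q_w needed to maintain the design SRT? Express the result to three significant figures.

Q_w = (V·X)/(θ_c X_r) = 1130 × 3500 / (17.6 × 11200) = 20.06 m³/d.

Q_w ≈ 20.1 m³/d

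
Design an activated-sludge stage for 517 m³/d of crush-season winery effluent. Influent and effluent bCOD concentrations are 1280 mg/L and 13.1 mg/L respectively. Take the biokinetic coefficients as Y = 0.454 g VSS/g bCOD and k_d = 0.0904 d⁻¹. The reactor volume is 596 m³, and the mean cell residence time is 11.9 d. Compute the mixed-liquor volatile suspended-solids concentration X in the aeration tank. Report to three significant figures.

X ≈ 2860 mg/L

X = Y·Q·ΔS·θ_c / [V·(1 + k_d θ_c)] = 0.454 × 517 × (1280 − 13.1) × 11.9 / [596 × (1 + 0.0904 × 11.9)] = 2860 mg/L.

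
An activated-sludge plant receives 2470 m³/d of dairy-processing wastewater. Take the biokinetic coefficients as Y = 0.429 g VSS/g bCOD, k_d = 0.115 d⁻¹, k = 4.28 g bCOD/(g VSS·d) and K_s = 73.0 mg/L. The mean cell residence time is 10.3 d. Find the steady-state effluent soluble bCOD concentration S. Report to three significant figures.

Effluent substrate depends only on kinetics and SRT: S = K_s(1 + k_d θ_c) / [θ_c(Yk − k_d) − 1] = 73.0 × (1 + 0.115 × 10.3) / [10.3 × (0.429 × 4.28 − 0.115) − 1] = 159.5 / 16.73 = 9.533 mg/L.

S ≈ 9.53 mg/L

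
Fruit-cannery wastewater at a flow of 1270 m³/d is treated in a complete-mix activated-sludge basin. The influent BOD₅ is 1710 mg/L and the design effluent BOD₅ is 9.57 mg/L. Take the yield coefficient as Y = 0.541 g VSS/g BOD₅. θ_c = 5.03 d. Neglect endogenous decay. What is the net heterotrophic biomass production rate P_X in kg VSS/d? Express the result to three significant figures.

P_X ≈ 1170 kg VSS/d

With endogenous decay neglected, the observed yield equals the true yield: Y_obs = Y = 0.541 g VSS/g BOD₅.
Mass of BOD₅ removed per day: Q(S₀ − S) = 1270 × 1700 g/m³ = 2160 kg/d.
Net biomass production P_X = Y_obs × Q·(S₀ − S) = 0.5410 × 2160 = 1168 kg VSS/d.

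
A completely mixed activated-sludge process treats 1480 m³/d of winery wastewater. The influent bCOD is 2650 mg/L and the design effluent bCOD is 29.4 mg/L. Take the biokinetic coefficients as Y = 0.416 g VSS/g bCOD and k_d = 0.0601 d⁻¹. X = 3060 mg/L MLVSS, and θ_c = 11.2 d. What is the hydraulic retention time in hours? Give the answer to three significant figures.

τ ≈ 57.2 h

From the SRT design equation V = Y Q (S₀−S) θ_c / [X (1 + k_d θ_c)] = 0.416 × 1480 × (2650 − 29.4) × 11.2 / [3060 × (1 + 0.0601 × 11.2)] = 1.81×10^7 / 5120 = 3530 m³.
Hydraulic retention time τ = V/Q = 3530 / 1480 = 2.385 d = 57.24 h.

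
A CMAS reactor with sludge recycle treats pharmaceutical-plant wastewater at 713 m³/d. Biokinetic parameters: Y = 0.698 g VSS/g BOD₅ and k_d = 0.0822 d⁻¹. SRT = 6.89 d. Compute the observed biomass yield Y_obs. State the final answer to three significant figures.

Y_obs = Y / (1 + k_d θ_c) = 0.698 / (1 + 0.0822 × 6.89) = 0.698 / 1.566 = 0.4456.

Y_obs ≈ 0.446 g VSS/g BOD₅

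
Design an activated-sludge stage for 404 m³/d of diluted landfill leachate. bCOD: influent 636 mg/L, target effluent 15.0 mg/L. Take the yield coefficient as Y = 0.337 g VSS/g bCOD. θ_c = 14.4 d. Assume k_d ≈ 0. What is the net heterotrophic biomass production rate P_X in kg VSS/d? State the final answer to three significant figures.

Since k_d ≈ 0, Y_obs = Y = 0.337 g VSS/g bCOD.
Substrate removed = Q·(S₀ − S) = 404 m³/d × (636 − 15.0) g/m³ = 2.51×10^5 g/d = 250.9 kg/d.
Biomass produced: P_X = Y_obs·Q·ΔS = 0.3370 × 250.9 ≈ 84.55 kg VSS/d.

P_X ≈ 84.5 kg VSS/d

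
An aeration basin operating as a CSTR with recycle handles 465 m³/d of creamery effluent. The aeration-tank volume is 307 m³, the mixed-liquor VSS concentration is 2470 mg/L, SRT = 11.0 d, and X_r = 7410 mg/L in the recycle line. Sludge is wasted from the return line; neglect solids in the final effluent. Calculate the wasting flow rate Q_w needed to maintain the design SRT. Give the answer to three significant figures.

Q_w ≈ 9.30 m³/d

Q_w = (V·X)/(θ_c X_r) = 307.0 × 2470 / (11.0 × 7410) = 9.303 m³/d.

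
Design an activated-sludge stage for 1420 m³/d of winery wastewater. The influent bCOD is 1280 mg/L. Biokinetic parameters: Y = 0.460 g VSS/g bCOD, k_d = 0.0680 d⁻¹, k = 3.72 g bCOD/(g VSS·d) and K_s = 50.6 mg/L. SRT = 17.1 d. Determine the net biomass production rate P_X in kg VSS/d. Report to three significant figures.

P_X ≈ 385 kg VSS/d

For a completely mixed reactor with recycle the Lawrence–McCarty relation gives S = K_s·(1 + k_d·θ_c) / [θ_c·(Y·k − k_d) − 1] = 50.6 × (1 + 0.0680 × 17.1) / [17.1 × (0.460 × 3.72 − 0.0680) − 1] = 109.4 / 27.10 = 4.038 mg/L.
Observed yield with endogenous decay: Y_obs = Y / (1 + k_d·θ_c) = 0.460 / (1 + 0.0680 × 17.1) = 0.460 / 2.163 = 0.2127 g VSS/g bCOD.
Q·(S₀ − S) = 1420 × (1280 − 4.04) × 10⁻³ = 1812 kg/d removed.
Biomass produced: P_X = Y_obs·Q·ΔS = 0.2127 × 1812 ≈ 385.4 kg VSS/d.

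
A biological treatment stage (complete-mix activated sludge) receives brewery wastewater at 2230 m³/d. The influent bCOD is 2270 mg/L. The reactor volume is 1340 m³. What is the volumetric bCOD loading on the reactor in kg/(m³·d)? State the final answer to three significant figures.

Applied bCOD load per unit volume = Q·S₀/V = (2230 × 2270/1000)/1340 = 3.778 kg bCOD·m⁻³·d⁻¹.

L_v ≈ 3.78 kg bCOD/(m³·d)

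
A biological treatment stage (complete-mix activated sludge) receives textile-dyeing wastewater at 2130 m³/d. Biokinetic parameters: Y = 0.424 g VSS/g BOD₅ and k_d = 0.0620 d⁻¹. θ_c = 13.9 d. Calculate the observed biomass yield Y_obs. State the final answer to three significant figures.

Y_obs ≈ 0.228 g VSS/g BOD₅

Correct the yield for decay: Y_obs = Y/(1 + k_d θ_c) = 0.424 / (1 + 0.0620 × 13.9) = 0.424 / 1.862 = 0.2277.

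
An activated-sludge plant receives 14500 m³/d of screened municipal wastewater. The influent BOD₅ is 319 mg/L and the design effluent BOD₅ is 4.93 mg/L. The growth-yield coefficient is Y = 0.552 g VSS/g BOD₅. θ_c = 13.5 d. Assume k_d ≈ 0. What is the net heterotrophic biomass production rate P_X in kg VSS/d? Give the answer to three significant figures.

P_X ≈ 2510 kg VSS/d

Since k_d ≈ 0, Y_obs = Y = 0.552 g VSS/g BOD₅.
Mass of BOD₅ removed per day: Q(S₀ − S) = 14500 × 314.1 g/m³ = 4554 kg/d.
P_X = Y_obs · Q(S₀ − S) = 0.5520 × 4554 = 2514 kg VSS/d.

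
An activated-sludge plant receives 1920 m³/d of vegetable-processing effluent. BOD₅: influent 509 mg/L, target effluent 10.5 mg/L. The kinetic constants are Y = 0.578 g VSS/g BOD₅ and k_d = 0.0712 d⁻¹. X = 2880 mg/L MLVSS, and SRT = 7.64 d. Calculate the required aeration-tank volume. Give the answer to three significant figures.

V ≈ 951 m³

Steady-state biomass mass balance: V·X·(1 + k_d·θ_c) = Y·Q·(S₀ − S)·θ_c, so V = 0.578 × 1920 × (509 − 10.5) × 7.64 / [2880 × (1 + 0.0712 × 7.64)] = 4.23×10^6 / 4447 = 950.5 m³.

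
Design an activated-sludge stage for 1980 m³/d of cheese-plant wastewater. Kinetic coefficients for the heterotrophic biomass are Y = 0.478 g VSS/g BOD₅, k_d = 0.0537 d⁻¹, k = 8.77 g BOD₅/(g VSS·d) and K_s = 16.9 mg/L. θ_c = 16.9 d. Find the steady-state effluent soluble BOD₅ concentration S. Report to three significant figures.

S ≈ 0.468 mg/L

For a completely mixed reactor with recycle the Lawrence–McCarty relation gives S = K_s·(1 + k_d·θ_c) / [θ_c·(Y·k − k_d) − 1] = 16.9 × (1 + 0.0537 × 16.9) / [16.9 × (0.478 × 8.77 − 0.0537) − 1] = 32.24 / 68.94 = 0.4676 mg/L.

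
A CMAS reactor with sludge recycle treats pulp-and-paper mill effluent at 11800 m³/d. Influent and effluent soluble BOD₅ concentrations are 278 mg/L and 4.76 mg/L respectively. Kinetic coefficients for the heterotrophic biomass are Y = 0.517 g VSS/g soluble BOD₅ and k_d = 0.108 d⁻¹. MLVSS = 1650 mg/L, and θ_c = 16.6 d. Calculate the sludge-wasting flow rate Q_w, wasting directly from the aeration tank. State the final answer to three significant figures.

From the SRT design equation V = Y Q (S₀−S) θ_c / [X (1 + k_d θ_c)] = 0.517 × 11800 × (278 − 4.76) × 16.6 / [1650 × (1 + 0.108 × 16.6)] = 2.77×10^7 / 4608 = 6005 m³.
With mixed-liquor wasting, θ_c = V/Q_w, so Q_w = V/θ_c = 6005/16.6 = 361.7 m³/d.

Q_w ≈ 362 m³/d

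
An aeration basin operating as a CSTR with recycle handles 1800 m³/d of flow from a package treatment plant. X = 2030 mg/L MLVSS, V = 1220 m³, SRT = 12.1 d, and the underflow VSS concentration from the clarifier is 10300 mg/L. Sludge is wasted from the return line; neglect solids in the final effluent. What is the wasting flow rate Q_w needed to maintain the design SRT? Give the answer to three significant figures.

Wasting from the return line (neglecting effluent solids): Q_w = V·X / (θ_c·X_r) = 1220 × 2030 / (12.1 × 10300) = 19.87 m³/d.

Q_w ≈ 19.9 m³/d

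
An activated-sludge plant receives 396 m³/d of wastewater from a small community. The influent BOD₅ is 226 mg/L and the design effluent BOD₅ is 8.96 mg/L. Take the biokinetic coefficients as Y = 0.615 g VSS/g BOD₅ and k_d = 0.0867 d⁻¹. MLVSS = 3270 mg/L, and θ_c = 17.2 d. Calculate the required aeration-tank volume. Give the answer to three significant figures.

V ≈ 112 m³

From the SRT design equation V = Y Q (S₀−S) θ_c / [X (1 + k_d θ_c)] = 0.615 × 396 × (226 − 8.96) × 17.2 / [3270 × (1 + 0.0867 × 17.2)] = 9.09×10^5 / 8146 = 111.6 m³.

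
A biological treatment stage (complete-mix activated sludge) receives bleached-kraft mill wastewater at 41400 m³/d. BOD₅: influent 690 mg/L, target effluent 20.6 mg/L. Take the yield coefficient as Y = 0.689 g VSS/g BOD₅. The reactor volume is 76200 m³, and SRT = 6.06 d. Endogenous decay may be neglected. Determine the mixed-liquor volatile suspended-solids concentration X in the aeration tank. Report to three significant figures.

From V·X = Y·Q·(S₀ − S)·θ_c (decay neglected): X = 0.689 × 41400 × (690 − 20.6) × 6.06 / 76200 = 1519 mg/L.

X ≈ 1520 mg/L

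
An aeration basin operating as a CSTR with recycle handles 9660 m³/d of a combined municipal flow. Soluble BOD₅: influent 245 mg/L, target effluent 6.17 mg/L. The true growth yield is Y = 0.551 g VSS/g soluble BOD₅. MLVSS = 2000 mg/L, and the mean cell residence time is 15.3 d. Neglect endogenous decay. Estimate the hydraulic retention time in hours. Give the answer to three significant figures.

With k_d = 0 the design equation reduces to V = Y Q (S₀−S) θ_c / X = 0.551 × 9660 × (245 − 6.17) × 15.3 / 2000 = 9725 m³.
τ = V/Q = 9725/9660 = 1.007 d, or 24.16 h.

τ ≈ 24.2 h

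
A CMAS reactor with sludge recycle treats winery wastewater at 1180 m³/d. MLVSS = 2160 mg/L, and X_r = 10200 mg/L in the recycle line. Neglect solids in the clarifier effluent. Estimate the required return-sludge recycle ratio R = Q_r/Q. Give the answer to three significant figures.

Mass balance around the secondary clarifier (neglecting effluent solids): R = X / (X_r − X) = 2160 / (10200 − 2160) = 0.2687.

R ≈ 0.269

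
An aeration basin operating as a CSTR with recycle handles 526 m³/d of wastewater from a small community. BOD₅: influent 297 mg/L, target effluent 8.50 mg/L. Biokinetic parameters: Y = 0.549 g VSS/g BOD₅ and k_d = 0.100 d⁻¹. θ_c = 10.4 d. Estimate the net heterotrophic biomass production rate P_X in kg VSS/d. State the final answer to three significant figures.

P_X ≈ 40.8 kg VSS/d

The observed yield is Y_obs = Y/(1 + k_d·θ_c) = 0.549 / (1 + 0.100 × 10.4) = 0.549 / 2.040 = 0.2691 g VSS per g BOD₅ removed.
Q·(S₀ − S) = 526 × (297 − 8.50) × 10⁻³ = 151.8 kg/d removed.
So the net sludge growth is P_X = 0.2691 × 151.8 = 40.84 kg VSS/d.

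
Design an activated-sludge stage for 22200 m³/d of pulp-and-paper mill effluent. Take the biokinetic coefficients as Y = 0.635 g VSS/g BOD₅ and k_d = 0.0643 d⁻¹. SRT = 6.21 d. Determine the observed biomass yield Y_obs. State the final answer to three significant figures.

The observed yield is Y_obs = Y/(1 + k_d·θ_c) = 0.635 / (1 + 0.0643 × 6.21) = 0.635 / 1.399 = 0.4538 g VSS per g BOD₅ removed.

Y_obs ≈ 0.454 g VSS/g BOD₅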